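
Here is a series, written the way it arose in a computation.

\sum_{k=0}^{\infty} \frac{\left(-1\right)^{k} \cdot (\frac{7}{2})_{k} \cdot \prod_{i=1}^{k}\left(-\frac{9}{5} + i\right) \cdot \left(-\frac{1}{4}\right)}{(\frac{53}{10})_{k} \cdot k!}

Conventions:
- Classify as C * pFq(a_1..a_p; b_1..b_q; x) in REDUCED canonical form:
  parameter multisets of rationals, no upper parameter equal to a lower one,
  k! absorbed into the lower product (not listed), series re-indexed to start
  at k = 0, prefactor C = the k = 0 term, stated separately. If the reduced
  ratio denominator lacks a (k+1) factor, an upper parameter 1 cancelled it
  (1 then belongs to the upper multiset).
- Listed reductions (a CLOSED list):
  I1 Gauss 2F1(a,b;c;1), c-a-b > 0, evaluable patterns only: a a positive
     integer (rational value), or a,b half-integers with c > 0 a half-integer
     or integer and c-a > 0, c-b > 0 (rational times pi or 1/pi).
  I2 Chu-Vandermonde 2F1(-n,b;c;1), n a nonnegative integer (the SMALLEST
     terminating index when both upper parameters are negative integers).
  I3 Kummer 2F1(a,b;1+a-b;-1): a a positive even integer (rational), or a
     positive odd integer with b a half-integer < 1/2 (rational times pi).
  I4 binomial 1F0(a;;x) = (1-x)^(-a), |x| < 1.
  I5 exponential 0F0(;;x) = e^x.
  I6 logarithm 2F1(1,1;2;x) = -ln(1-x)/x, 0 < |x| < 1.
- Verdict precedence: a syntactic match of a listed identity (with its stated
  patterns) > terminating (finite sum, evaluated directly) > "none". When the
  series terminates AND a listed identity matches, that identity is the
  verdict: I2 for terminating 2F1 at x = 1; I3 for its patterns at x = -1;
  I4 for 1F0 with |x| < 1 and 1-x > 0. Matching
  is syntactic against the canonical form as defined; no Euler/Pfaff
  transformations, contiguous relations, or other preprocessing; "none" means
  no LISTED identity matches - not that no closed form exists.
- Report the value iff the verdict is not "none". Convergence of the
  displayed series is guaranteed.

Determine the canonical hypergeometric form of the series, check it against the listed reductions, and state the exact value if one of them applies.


Prefactor -\frac{1}{4}, argument -1: 2F1 with upper {-\frac{4}{5}, \frac{7}{2}} over lower {\frac{53}{10}}. Verdict: none - at argument -1 the multisets {-\frac{4}{5}, \frac{7}{2}} ; {\frac{53}{10}} match no listed identity.

The tell: from the first term -\frac{1}{4}: the running product (C = -1/4) telescopes to a rising factorial.
Consecutive-term ratio: r(k) = -1 * (k-\frac{4}{5}) (k+\frac{7}{2}) / [(k+\frac{53}{10}) (k+1)] - poly over poly, x = -1 from leading terms; C = -\frac{1}{4} at k = 0.


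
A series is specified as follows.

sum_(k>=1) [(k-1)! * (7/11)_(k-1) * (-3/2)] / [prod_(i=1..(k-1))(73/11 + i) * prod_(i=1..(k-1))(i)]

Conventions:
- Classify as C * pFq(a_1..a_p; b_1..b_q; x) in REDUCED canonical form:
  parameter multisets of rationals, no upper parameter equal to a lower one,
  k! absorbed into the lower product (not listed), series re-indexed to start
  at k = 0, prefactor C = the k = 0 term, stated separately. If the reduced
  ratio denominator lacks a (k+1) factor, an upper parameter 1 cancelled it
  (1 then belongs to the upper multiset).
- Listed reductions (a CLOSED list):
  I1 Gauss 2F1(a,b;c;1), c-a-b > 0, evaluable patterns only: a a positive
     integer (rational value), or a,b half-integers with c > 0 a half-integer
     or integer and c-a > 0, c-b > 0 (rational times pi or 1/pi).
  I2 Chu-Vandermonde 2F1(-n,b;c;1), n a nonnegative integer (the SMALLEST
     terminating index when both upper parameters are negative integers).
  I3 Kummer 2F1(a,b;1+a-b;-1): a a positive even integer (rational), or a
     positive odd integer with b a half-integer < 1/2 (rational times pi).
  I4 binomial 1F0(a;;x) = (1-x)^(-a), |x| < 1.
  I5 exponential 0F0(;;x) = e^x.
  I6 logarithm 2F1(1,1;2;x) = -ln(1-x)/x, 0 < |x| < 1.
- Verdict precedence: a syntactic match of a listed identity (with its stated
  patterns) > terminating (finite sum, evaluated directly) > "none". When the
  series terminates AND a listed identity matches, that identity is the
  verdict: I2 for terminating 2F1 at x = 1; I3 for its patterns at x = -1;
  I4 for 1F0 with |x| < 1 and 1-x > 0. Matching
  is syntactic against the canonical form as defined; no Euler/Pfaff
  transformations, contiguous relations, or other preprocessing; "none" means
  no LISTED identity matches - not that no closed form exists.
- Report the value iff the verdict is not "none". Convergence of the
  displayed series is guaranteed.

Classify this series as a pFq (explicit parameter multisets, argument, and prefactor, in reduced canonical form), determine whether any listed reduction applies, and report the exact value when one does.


Prefactor -3/2, argument 1: 2F1 with upper {7/11, 1} over lower {84/11}. Verdict: this is the Gauss summation I1 (x = 1: the Gamma ratio telescopes since c-a-b = 6 > 0 and a = 1 in Z>0). Exact value: -73/44.

First insight: with t_0 = -3/2, the factorial ratio (C = -3/2) (k+a-1)!/(a-1)! is a rising factorial (a)_k.
Step ratio: r(k) = 1 * (k+7/11) (k+1) / [(k+84/11) (k+1)] - poly over poly, x = 1 from leading terms; C = -3/2 at k = 0.


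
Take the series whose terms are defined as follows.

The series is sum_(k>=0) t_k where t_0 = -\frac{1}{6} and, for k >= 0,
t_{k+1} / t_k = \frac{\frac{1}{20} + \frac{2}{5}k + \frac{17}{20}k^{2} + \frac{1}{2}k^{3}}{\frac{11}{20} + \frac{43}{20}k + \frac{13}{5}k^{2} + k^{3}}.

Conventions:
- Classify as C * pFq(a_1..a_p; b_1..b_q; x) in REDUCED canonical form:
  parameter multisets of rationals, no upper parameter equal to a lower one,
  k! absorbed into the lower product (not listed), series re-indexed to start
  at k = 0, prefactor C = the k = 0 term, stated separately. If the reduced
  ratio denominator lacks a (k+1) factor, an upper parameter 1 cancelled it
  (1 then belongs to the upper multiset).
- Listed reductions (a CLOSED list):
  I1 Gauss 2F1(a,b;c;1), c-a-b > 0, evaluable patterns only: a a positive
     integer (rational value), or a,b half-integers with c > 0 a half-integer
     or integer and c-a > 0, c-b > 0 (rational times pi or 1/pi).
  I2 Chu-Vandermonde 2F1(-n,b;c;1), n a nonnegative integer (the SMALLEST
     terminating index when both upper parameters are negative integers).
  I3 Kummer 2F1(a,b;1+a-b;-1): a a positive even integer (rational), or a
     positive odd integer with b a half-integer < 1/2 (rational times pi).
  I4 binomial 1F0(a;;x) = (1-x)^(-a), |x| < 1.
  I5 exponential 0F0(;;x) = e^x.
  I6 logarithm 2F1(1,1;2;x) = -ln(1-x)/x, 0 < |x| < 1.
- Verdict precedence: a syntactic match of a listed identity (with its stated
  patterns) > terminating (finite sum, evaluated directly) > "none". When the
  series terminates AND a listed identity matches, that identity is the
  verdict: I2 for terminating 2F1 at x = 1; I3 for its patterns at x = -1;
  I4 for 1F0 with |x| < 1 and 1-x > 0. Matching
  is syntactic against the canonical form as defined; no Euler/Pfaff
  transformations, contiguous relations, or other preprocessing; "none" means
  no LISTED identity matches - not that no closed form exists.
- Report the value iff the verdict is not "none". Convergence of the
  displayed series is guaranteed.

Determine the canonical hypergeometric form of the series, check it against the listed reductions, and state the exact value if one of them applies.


x = \frac{1}{2} here; the reduced form reads 2F1, upper {\frac{1}{5}, 1}, lower {\frac{11}{10}}, C = -\frac{1}{6}. Verdict: none here - no I1-I6 shape fits x = \frac{1}{2} with lower {\frac{11}{10}}.

Key step: with t_0 = -\frac{1}{6}, roots of the ratio polynomials (C = -1/6, x = 1/2) are the negated parameters.
Adjacent-term ratio: r(k) = \frac{1}{2} * (k+\frac{1}{5}) (k+1) / [(k+\frac{11}{10}) (k+1)] - rational; roots negated = parameters, x = \frac{1}{2}, C = -\frac{1}{6}.


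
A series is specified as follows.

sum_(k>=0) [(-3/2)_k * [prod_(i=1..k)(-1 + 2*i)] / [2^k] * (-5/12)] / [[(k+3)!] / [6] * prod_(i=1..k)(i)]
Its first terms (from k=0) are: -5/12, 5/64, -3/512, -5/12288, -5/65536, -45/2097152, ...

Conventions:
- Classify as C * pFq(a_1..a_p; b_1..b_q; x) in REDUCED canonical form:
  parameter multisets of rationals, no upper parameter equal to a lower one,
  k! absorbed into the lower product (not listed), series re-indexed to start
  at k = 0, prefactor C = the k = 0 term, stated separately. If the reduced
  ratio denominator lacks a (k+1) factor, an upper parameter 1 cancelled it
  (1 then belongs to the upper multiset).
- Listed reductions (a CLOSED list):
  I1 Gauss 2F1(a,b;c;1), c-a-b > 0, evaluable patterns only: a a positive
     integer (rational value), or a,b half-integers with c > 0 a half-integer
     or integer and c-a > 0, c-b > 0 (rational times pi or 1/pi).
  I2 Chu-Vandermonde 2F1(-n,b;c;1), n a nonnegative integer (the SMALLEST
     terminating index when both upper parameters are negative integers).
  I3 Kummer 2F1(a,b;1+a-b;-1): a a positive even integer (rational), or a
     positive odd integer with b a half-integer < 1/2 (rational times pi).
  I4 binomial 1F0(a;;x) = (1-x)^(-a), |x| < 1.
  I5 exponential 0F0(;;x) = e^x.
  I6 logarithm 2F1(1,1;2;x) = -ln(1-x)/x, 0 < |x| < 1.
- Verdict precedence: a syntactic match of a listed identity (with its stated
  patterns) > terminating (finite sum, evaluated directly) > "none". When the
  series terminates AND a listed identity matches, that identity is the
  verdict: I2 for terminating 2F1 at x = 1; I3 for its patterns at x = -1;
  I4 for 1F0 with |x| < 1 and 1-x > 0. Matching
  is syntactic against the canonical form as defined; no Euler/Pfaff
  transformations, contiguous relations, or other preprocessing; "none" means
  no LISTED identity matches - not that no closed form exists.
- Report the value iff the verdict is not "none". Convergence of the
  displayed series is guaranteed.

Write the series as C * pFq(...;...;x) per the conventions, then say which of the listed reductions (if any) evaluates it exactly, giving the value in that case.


x = 1 here; the reduced form reads 2F1, upper {-3/2, 1/2}, lower {4}, C = -5/12. Verdict: Gauss (I1, half-integer pattern) applies (x = 1; upper {-3/2, 1/2} half-integers, c = 4 in the evaluable pattern). Hence: (-1024/945) / pi.

Key observation: with t_0 = -5/12, the odd product 1*3*...*(2k-1) (C = -5/12) is 2^k (1/2)_k.
Consecutive-term ratio: r(k) = 1 * (k-3/2) (k+1/2) / [(k+4) (k+1)] - poly over poly, x = 1 from leading terms; C = -5/12 at k = 0.


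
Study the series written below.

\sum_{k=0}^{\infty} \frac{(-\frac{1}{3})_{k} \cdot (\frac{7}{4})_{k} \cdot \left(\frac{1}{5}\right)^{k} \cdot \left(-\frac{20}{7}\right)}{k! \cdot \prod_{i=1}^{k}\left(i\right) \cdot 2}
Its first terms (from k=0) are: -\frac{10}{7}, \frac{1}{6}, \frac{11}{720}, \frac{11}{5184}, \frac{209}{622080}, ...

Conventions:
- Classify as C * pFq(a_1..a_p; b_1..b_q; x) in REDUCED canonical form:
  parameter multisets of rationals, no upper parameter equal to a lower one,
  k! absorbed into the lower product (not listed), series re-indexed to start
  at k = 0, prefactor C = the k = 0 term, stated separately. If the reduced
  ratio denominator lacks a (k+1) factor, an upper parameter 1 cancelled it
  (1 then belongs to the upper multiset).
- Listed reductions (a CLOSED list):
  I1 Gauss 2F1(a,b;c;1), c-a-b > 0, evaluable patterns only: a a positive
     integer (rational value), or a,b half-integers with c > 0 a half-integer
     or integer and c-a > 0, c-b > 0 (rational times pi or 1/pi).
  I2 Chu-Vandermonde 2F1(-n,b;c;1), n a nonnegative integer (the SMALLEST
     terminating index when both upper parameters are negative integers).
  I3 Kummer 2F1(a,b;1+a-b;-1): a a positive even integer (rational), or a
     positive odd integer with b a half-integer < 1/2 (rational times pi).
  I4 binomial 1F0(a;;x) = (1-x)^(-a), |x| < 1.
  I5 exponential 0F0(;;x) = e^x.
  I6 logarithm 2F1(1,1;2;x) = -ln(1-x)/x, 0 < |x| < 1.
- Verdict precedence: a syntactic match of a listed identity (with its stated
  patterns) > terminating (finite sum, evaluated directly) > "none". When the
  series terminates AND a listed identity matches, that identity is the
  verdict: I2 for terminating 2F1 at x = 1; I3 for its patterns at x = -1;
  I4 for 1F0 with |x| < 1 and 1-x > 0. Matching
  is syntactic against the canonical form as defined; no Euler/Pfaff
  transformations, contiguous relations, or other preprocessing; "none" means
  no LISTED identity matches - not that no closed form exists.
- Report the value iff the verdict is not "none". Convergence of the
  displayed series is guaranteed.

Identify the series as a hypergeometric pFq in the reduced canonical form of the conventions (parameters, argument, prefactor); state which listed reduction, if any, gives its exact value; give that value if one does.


With C = -\frac{10}{7}: the canonical form is 2F1(-\frac{1}{3}, \frac{7}{4}; 1; \frac{1}{5}). Verdict: none - this 2F1 at x = \frac{1}{5} matches no listed pattern, and upper {-\frac{1}{3}, \frac{7}{4}} holds no stopper.

The tell: x = \frac{1}{5} and the product of the first k integers (C = -10/7) is k!.
Step ratio: r(k) = \frac{1}{5} * (k-\frac{1}{3}) (k+\frac{7}{4}) / [(k+1) (k+1)] ; factor over Q: parameters, x = \frac{1}{5}, and C = -\frac{10}{7}.


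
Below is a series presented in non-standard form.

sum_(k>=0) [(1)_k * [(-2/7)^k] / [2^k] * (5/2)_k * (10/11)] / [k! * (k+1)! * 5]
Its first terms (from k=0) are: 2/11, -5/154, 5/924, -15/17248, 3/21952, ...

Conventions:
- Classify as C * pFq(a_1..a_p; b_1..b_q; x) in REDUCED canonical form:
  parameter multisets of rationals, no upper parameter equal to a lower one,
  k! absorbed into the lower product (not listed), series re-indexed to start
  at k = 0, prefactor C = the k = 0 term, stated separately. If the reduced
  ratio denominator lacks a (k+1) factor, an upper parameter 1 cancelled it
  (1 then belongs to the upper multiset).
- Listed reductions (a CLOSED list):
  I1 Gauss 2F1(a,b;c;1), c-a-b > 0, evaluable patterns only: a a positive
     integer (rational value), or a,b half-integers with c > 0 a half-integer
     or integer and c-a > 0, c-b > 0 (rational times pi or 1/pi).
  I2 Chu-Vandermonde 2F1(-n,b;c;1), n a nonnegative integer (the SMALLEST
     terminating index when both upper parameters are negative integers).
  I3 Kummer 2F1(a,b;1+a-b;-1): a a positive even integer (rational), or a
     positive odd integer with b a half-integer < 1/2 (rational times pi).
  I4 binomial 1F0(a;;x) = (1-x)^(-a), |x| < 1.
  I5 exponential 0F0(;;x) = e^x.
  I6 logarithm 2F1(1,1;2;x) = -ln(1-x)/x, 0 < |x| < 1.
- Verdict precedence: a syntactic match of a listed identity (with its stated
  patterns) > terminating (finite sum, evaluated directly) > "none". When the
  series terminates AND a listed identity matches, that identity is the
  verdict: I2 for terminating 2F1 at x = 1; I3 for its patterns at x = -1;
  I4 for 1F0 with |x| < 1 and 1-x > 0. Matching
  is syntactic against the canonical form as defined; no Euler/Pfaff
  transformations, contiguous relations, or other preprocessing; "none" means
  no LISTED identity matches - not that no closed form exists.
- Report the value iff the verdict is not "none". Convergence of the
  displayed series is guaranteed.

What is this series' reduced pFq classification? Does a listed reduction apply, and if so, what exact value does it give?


Classification (C = 2/11): 2F1 with upper {1, 5/2}, lower {2}, argument x = -1/7. Verdict: none - at argument -1/7 the multisets {1, 5/2} ; {2} match no listed identity.

Key step: t_0 = 2/11 here, and the constant factors (C = 2/11, x = -1/7) combine into one prefactor.
Step ratio: r(k) = (-1/7) * (k+1) (k+5/2) / [(k+2) (k+1)] - rational; roots negated = parameters, x = (-1/7), C = 2/11.


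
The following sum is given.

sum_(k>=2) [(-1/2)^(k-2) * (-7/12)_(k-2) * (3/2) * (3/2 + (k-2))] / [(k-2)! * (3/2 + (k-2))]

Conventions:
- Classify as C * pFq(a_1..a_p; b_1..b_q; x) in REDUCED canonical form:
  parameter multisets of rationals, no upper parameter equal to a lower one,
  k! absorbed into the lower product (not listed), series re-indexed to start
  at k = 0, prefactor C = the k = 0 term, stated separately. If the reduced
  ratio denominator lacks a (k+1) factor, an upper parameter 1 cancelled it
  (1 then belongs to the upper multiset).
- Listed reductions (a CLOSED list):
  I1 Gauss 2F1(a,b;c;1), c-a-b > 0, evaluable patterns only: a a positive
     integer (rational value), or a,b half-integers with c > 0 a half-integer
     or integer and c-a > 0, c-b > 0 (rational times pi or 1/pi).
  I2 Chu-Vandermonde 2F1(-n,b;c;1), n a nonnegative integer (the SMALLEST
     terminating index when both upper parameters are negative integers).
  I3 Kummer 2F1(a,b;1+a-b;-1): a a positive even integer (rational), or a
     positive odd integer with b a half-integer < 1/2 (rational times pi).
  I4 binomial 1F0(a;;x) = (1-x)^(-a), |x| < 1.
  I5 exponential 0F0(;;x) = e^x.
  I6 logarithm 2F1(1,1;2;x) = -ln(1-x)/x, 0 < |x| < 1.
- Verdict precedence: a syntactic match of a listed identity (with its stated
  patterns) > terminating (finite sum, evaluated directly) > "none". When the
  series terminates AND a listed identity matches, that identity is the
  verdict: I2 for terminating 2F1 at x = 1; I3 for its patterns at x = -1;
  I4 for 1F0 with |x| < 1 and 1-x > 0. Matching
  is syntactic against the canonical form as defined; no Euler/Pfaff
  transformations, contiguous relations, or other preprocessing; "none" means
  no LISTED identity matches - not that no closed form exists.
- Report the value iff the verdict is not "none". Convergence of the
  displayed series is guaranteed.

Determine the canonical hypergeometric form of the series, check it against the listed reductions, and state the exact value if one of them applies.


With C = 3/2: the canonical form is 1F0(-7/12; -; -1/2). Verdict at x = -1/2: the binomial series (I4) matches (the 1F0 binomial series: exponent 7/12, x = -1/2). Its exact value is (3/2) * (3/2)^(7/12).

First insight: t_0 = 3/2 here, and k + 3/2 divides numerator and denominator alike; prefactor 3/2 after cancelling.
Step ratio: r(k) = (-1/2) * (k-7/12) / [(k+1)] - rational in k, leading ratio (-1/2); with t_0 = 3/2, classification follows.


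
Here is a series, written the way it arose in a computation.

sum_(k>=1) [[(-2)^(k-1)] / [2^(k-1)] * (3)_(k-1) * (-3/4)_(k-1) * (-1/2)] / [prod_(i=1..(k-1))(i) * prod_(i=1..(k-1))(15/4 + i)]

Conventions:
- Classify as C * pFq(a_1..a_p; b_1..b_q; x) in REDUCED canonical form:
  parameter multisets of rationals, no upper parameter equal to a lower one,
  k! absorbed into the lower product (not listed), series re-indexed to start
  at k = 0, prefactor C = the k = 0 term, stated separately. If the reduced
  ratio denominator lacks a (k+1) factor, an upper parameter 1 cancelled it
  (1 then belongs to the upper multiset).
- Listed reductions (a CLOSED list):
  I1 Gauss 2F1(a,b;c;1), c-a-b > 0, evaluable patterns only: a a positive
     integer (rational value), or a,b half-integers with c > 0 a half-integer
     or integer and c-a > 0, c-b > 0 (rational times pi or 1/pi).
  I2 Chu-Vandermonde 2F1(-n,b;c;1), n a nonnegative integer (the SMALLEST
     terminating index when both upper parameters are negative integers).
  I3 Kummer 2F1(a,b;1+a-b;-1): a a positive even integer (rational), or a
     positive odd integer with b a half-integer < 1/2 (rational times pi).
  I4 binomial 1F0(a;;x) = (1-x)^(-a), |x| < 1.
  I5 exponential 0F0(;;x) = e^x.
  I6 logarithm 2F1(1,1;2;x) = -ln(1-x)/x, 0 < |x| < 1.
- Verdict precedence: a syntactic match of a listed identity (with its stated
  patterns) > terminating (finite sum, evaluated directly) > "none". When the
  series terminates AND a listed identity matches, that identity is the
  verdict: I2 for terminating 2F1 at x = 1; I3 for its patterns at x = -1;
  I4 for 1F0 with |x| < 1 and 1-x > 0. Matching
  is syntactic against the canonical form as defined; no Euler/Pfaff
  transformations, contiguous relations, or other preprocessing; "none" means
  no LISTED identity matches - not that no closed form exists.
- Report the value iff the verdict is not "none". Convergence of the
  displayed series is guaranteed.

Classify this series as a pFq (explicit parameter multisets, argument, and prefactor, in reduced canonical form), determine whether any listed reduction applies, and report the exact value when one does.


At argument -1: a 2F1 with upper {-3/4, 3}, lower {19/4}, scaled by C = -1/2. Verdict: none - this 2F1 at x = -1 matches no listed pattern, and upper {-3/4, 3} holds no stopper.

Structural cue: x = (-1) and the lower running product (C = -1/2) is a rising factorial.
Consecutive-term ratio: r(k) = (-1) * (k-3/4) (k+3) / [(k+19/4) (k+1)] - rational; roots negated = parameters, x = (-1), C = -1/2.


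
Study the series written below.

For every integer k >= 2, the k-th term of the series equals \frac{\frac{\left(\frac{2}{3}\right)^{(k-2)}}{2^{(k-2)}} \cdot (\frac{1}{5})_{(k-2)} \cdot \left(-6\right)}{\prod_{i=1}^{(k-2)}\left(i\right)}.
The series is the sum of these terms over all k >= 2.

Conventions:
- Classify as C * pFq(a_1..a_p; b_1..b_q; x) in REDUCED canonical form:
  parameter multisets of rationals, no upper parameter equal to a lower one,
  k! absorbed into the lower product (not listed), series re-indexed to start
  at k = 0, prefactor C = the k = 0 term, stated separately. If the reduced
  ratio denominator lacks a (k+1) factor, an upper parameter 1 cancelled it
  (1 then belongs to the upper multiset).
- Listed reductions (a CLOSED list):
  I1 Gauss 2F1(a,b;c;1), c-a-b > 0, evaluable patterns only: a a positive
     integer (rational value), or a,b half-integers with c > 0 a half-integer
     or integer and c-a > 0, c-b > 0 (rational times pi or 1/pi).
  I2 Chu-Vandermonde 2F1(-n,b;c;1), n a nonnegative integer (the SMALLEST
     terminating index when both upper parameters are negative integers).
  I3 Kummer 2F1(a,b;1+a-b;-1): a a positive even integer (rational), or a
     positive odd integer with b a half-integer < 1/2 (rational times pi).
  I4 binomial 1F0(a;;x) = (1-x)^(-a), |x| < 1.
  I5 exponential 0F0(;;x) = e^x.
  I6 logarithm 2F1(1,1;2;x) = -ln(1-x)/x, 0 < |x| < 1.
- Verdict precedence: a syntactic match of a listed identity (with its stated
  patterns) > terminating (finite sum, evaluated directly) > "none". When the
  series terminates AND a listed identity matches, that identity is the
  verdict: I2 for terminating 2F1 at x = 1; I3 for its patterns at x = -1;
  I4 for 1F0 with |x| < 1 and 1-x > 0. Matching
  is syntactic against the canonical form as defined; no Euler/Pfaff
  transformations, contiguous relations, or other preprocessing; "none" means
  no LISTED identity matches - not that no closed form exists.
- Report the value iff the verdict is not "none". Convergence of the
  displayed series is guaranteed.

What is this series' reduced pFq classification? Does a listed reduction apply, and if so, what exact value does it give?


The tell: t_0 being -6, the two k-th powers (prefactor -6) combine into one argument.
Ratio: r(k) = \frac{1}{3} * (k+\frac{1}{5}) / [(k+1)] - poly over poly, x = \frac{1}{3} from leading terms; C = -6 at k = 0.

The series (x = \frac{1}{3}) is 1F0: upper {\frac{1}{5}}, lower {-}, prefactor -6. Verdict at x = \frac{1}{3}: the binomial series (I4) matches (the 1F0 binomial series: exponent -1/5, x = \frac{1}{3}). Its exact value is \left(-6\right) \cdot \left(\frac{2}{3}\right)^{-\frac{1}{5}}.


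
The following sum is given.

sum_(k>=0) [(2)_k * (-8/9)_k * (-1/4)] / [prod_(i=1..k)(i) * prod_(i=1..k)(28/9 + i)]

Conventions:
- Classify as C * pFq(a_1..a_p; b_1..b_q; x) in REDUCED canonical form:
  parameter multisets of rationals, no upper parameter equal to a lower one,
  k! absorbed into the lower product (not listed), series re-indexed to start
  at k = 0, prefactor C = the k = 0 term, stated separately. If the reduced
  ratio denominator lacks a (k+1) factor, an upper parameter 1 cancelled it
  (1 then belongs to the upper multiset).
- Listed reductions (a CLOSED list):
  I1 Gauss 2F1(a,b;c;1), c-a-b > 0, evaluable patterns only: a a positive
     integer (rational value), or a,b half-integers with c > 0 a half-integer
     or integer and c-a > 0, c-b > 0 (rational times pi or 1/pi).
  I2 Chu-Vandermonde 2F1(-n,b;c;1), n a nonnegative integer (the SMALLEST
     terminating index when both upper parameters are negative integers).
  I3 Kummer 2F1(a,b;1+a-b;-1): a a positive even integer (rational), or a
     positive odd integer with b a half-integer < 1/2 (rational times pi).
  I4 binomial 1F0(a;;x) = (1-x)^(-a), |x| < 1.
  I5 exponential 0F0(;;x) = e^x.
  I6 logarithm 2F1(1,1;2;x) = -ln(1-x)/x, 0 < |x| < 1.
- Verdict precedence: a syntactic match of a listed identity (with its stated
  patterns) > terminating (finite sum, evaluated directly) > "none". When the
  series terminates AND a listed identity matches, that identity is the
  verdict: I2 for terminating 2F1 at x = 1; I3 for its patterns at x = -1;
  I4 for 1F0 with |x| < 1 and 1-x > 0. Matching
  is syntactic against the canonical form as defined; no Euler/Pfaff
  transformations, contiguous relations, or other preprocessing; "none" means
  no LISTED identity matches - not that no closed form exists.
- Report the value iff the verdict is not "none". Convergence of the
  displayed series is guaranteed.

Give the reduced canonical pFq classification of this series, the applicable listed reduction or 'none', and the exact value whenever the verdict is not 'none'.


The series (x = 1) is 2F1: upper {-8/9, 2}, lower {37/9}, prefactor -1/4. Verdict: Gauss (I1, integer-parameter pattern) applies (x = 1: the Gamma ratio telescopes since c-a-b = 3 > 0 and a = 2 in Z>0). Exact value: -133/972.

The tell: t_0 = -1/4 here, and the product of the first k integers (C = -1/4) is k!.
Adjacent-term ratio: r(k) = 1 * (k-8/9) (k+2) / [(k+37/9) (k+1)] - rational in k, leading ratio 1; with t_0 = -1/4, classification follows.


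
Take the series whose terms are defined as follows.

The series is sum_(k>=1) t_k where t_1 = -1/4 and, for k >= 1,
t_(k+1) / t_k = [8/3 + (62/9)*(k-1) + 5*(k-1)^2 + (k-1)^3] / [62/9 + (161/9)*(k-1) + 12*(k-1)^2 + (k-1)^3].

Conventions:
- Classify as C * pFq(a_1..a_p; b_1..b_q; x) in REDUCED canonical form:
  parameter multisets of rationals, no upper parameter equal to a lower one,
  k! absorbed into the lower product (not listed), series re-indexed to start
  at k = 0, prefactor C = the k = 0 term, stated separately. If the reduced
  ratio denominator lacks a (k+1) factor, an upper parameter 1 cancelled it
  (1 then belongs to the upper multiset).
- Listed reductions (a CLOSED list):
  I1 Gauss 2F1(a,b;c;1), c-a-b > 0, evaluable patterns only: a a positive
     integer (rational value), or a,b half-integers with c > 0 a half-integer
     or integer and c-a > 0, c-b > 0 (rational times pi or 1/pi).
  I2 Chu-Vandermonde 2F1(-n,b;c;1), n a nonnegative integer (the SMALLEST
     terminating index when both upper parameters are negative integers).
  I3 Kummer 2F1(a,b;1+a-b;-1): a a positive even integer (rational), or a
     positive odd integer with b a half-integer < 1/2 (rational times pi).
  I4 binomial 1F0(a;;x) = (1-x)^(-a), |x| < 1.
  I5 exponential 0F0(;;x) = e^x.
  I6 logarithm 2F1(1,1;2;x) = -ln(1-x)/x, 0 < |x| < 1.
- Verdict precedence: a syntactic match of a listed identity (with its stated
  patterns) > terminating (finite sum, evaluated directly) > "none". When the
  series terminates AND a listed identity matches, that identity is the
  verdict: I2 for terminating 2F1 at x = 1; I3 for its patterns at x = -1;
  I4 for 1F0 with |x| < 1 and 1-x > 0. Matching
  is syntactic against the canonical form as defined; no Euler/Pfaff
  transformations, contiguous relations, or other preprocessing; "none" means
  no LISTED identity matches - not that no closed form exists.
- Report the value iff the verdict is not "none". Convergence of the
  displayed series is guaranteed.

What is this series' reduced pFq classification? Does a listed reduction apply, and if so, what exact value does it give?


Structural cue: t_0 being -1/4, factor the ratio over Q (C = -1/4): negated roots = parameters.
Consecutive-term ratio: r(k) = 1 * (k+4/3) (k+3) / [(k+31/3) (k+1)] - rational in k. x = 1; t_0 = -1/4; negate the roots.

Classification (C = -1/4): 2F1 with upper {4/3, 3}, lower {31/3}, argument x = 1. Verdict at x = 1: Gauss's theorem (I1) matches (x = 1: the Gamma ratio telescopes since c-a-b = 6 > 0 and a = 3 in Z>0). Its exact value is -275/648.


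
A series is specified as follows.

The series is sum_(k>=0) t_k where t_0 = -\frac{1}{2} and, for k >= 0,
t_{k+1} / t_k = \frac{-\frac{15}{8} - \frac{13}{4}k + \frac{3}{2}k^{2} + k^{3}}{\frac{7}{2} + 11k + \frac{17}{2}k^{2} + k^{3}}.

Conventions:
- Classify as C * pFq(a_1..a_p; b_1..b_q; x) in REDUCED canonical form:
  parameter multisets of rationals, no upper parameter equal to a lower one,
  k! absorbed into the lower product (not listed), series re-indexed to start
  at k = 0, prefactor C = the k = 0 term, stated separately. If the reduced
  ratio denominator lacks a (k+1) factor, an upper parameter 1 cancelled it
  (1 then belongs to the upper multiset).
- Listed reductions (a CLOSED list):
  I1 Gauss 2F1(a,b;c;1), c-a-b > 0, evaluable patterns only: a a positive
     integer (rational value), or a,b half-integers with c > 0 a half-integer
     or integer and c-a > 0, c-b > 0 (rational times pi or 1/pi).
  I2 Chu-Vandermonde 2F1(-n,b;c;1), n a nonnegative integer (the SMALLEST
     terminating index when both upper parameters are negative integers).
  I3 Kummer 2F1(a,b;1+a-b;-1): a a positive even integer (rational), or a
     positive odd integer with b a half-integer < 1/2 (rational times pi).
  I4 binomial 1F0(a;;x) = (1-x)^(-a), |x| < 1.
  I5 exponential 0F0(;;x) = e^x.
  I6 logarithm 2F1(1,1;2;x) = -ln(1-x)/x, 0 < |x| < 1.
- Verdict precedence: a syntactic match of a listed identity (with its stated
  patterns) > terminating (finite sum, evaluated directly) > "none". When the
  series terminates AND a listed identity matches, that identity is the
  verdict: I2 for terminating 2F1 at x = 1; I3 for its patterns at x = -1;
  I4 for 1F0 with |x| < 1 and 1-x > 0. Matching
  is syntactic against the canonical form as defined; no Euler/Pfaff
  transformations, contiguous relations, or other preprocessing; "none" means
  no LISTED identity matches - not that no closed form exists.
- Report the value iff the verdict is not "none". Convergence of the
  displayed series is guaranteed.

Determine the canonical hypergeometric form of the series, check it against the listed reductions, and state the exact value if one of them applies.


Prefactor -\frac{1}{2}, argument 1: 2F1 with upper {-\frac{3}{2}, \frac{5}{2}} over lower {7}. Verdict: this is the half-integer Gauss pattern (I1) (x = 1; upper {-\frac{3}{2}, \frac{5}{2}} half-integers, c = 7 in the evaluable pattern). Hence: \left(-\frac{262144}{315315}\right) / \pi.

Structural cue: x = 1 and the expanded ratio factors over Q; C = -1/2, roots give parameters.
Consecutive-term ratio: r(k) = 1 * (k-\frac{3}{2}) (k+\frac{5}{2}) / [(k+7) (k+1)] ; factor over Q: parameters, x = 1, and C = -\frac{1}{2}.


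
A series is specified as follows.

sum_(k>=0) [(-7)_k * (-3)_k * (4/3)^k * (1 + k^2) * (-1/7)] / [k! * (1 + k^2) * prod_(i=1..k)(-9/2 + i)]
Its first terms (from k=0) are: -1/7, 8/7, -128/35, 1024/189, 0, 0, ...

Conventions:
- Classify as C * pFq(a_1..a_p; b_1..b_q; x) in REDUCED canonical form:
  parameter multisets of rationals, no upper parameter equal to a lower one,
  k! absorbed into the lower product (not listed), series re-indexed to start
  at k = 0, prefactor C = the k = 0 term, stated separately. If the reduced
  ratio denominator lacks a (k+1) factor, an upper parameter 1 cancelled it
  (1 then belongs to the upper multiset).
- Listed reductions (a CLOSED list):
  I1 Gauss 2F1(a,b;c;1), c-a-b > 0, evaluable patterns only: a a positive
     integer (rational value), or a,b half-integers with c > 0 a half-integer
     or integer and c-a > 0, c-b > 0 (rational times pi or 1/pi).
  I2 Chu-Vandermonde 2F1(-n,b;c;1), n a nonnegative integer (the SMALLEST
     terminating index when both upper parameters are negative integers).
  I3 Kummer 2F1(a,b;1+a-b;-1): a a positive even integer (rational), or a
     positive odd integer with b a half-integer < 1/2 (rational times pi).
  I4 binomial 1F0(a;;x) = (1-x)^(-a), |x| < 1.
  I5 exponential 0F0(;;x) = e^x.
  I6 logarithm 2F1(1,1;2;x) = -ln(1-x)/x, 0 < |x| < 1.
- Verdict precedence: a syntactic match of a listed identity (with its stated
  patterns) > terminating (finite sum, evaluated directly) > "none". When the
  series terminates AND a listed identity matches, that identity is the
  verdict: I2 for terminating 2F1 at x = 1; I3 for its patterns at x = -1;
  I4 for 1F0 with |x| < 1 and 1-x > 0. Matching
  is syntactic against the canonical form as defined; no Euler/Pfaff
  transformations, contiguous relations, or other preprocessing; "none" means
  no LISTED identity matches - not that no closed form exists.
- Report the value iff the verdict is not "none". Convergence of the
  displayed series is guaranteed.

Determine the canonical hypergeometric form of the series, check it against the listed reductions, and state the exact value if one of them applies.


Prefactor -1/7, argument 4/3: 2F1 with upper {-7, -3} over lower {-7/2}. Verdict: terminating (-3 upstairs). 4 nonzero terms in all; added directly. Hence: 2609/945.

Structural cue: t_0 being -1/7, the factor k^2 + 1 cancels (top and bottom), leaving C = -1/7.
Consecutive-term ratio: r(k) = (4/3) * (k-7) (k-3) / [(k-7/2) (k+1)] - rational in k. x = (4/3); t_0 = -1/7; negate the roots.


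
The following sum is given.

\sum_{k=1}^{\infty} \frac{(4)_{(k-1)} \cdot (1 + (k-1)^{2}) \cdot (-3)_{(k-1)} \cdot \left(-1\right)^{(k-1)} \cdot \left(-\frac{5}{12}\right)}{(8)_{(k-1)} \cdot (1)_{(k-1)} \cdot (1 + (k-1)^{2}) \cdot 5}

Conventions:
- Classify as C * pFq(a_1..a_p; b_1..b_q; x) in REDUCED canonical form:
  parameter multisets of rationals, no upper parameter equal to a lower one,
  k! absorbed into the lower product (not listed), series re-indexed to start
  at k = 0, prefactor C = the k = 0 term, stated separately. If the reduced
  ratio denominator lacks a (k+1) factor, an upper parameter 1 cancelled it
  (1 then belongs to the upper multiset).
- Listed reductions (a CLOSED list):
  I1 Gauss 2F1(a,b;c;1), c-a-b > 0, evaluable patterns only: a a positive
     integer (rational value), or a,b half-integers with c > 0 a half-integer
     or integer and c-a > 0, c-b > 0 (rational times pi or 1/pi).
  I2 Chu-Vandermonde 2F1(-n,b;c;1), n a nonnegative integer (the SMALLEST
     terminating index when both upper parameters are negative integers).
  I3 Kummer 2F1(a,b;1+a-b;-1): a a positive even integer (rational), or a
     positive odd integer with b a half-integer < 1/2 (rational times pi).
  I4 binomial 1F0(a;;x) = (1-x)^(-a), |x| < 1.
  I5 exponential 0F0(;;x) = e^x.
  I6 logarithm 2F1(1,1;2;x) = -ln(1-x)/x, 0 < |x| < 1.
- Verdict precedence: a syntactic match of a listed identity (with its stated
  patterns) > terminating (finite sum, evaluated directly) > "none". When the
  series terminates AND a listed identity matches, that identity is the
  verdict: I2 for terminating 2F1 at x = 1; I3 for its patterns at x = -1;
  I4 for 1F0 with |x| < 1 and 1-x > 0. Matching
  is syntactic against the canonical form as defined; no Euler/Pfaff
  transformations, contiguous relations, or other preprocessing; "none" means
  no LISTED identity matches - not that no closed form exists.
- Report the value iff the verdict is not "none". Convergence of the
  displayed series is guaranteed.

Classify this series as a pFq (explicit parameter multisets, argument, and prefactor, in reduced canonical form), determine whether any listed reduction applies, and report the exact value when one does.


Prefactor -\frac{1}{12}, argument -1: 2F1 with upper {-3, 4} over lower {8}. Verdict: Kummer's theorem (I3) applies (x = -1; c = 8 equals 1+a-b for upper {-3, 4}: listed pattern). Value: -\frac{7}{24}.

First insight: t_0 being -\frac{1}{12}, (1)_k (prefactor -1/12) is k! itself.
Step ratio: r(k) = -1 * (k-3) (k+4) / [(k+8) (k+1)] - rational in k. x = -1; t_0 = -\frac{1}{12}; negate the roots.


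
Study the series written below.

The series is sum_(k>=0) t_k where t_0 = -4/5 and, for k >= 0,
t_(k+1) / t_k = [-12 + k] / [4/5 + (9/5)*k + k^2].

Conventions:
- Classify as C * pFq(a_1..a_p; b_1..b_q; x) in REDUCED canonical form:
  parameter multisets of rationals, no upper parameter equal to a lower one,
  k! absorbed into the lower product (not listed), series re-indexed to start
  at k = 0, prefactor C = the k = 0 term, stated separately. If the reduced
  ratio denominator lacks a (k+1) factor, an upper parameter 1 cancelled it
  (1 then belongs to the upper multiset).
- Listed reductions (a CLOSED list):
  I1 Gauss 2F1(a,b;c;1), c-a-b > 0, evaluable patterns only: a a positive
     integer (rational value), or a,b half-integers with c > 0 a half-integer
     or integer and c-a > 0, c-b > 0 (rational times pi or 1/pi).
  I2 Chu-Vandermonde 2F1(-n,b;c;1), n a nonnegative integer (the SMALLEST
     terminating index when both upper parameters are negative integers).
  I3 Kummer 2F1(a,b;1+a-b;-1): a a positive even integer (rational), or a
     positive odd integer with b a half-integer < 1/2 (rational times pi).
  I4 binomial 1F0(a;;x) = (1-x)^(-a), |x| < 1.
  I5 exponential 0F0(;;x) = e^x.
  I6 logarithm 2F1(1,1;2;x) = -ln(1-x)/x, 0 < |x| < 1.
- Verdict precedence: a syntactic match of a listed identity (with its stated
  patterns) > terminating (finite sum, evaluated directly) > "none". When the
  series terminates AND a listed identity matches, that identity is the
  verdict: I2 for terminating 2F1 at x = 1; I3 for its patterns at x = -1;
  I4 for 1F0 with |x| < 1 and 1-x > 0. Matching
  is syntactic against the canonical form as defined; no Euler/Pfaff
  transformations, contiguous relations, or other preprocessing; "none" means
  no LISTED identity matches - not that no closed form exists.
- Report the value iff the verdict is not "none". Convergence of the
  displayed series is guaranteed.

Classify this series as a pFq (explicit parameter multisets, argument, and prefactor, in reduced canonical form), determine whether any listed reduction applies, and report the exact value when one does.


Reduced: x = 1, 1F1, upper = {-12}, lower = {4/5}, C = -4/5. Verdict: terminating at k = 12: the factor (-12)_k kills every later term; summing the 13 survivors is exact. Exact value: -3371605121488117/5837112850947840.

Key observation: t_0 being -4/5, the expanded ratio factors over Q; prefactor -4/5, roots give parameters.
Ratio: r(k) = 1 * (k-12) / [(k+4/5) (k+1)] - rational in k, leading ratio 1; with t_0 = -4/5, classification follows.


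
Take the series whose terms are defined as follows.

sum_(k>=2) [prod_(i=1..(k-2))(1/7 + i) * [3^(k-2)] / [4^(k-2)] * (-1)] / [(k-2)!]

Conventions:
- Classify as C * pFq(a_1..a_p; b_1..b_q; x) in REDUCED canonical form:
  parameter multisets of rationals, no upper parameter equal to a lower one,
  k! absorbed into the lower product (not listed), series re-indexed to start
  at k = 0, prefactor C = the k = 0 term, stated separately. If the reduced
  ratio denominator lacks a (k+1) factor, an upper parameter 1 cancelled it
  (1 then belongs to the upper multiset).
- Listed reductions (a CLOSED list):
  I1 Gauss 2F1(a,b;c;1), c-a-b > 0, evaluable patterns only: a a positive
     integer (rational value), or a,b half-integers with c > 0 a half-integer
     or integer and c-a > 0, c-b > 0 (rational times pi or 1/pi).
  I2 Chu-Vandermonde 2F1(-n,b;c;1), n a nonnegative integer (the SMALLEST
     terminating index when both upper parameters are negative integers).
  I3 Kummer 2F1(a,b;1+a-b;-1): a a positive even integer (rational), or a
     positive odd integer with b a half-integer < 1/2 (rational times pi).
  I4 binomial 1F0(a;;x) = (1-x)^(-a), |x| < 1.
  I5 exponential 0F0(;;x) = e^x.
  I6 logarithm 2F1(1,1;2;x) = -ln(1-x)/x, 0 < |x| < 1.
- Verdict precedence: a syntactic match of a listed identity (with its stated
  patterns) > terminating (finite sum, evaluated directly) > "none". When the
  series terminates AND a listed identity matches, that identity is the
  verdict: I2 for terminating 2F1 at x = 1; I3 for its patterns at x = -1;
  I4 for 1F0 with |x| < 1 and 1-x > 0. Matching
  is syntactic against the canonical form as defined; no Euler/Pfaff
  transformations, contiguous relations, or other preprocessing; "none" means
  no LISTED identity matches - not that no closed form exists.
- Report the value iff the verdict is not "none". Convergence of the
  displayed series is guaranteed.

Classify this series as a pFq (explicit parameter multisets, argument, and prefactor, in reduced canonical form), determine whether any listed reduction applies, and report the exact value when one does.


This is -1 * 1F0(8/7; -; 3/4) in reduced canonical form. Verdict: binomial (I4) fires (the 1F0 binomial series: exponent -8/7, x = 3/4). Value: (-1) * (1/4)^(-8/7).

Key observation: from the first term -1: the two geometric factors (prefactor -1) combine into one argument.
Step ratio: r(k) = (3/4) * (k+8/7) / [(k+1)] - poly over poly, x = (3/4) from leading terms; C = -1 at k = 0.
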